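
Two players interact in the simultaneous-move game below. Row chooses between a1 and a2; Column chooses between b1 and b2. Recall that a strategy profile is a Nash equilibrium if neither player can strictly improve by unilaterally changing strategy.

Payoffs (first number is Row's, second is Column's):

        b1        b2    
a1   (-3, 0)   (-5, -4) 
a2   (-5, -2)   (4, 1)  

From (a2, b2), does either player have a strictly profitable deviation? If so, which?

Neither

Row at (a2, b2) earns 4; deviating to a1 yields -5 — not better.
Column earns 1; deviating to b1 yields -2 — not better.
Neither player can strictly improve; the profile is a Nash equilibrium.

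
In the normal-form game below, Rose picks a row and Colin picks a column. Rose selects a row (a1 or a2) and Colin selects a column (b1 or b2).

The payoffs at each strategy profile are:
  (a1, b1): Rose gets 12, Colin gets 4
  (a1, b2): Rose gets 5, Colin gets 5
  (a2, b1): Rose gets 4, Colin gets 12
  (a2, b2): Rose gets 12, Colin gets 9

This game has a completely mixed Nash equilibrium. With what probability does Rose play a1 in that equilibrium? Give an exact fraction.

Let r be the probability that Rose plays a1. In a completely mixed equilibrium, Colin must be indifferent between b1 and b2.
Colin's expected payoff from b1 is 4r + 12(1−r); from b2 it is 5r + 9(1−r).
Setting these equal: −8r + 12 = −4r + 9, so r = 3/4.

3/4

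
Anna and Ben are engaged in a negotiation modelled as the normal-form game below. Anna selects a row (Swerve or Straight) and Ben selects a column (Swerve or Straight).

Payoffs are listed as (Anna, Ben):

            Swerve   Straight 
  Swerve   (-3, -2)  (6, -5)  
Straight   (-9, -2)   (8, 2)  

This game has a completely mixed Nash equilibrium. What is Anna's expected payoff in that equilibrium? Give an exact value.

15/4

First find q, the probability Ben plays Swerve, from Anna's indifference between Swerve and Straight: −3q + 6(1−q) = −9q + 8(1−q), giving q = 1/4.
Since Anna is indifferent in equilibrium, Anna's expected payoff equals the payoff from either row against (1/4, 3/4). Using Swerve: −3(1/4) + 6(3/4) = 15/4.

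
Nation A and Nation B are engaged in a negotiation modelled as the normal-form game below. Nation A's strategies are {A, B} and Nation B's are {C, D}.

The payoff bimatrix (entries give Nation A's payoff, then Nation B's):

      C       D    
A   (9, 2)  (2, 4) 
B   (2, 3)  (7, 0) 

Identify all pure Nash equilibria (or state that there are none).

none

(A, C): Nation B prefers D (4 > 2) — not an equilibrium.
(A, D): Nation A prefers B (7 > 2) — not an equilibrium.
(B, C): Nation A prefers A (9 > 2) — not an equilibrium.
(B, D): Nation B prefers C (3 > 0) — not an equilibrium.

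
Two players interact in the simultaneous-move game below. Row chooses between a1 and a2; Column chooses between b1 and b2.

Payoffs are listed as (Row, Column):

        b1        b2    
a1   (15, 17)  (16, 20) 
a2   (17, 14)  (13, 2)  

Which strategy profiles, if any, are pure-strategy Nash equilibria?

(a1, b1): Row prefers a2 (17 > 15); Column prefers b2 (20 > 17) — not an equilibrium.
(a1, b2): Row gets 16 ≥ 13 from a2, and Column gets 20 ≥ 17 from b1 — Nash equilibrium.
(a2, b1): Row gets 17 ≥ 15 from a1, and Column gets 14 ≥ 2 from b2 — Nash equilibrium.
(a2, b2): Row prefers a1 (16 > 13); Column prefers b1 (14 > 2) — not an equilibrium.

(a1, b2) and (a2, b1)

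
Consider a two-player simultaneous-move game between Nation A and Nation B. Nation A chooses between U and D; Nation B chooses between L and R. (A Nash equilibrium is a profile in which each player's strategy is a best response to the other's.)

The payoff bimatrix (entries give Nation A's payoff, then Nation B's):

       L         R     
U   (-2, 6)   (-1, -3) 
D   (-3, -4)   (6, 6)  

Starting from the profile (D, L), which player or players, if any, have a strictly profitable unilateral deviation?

Nation A at (D, L) earns -3; deviating to U yields -2 — a strict improvement.
Nation B earns -4; deviating to R yields 6 — a strict improvement.
Both Nation A and Nation B have strictly profitable deviations.

Both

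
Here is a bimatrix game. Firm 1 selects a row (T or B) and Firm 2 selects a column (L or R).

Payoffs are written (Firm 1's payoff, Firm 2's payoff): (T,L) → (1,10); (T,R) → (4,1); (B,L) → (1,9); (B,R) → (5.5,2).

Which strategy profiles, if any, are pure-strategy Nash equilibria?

(T, L): Firm 1 gets 1 ≥ 1 from B, and Firm 2 gets 10 ≥ 1 from R — Nash equilibrium.
(T, R): Firm 1 prefers B (5.5 > 4); Firm 2 prefers L (10 > 1) — not an equilibrium.
(B, L): Firm 1 gets 1 ≥ 1 from T, and Firm 2 gets 9 ≥ 2 from R — Nash equilibrium.
(B, R): Firm 2 prefers L (9 > 2) — not an equilibrium.

(T, L) and (B, L)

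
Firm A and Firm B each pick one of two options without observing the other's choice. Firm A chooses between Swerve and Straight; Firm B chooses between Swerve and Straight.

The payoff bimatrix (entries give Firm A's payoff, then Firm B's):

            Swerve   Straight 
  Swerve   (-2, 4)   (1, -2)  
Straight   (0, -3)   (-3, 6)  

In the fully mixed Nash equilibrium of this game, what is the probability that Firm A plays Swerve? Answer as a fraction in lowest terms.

3/5

Let r be the probability that Firm A plays Swerve. In a completely mixed equilibrium, Firm B must be indifferent between Swerve and Straight.
Firm B's expected payoff from Swerve is 4r − 3(1−r); from Straight it is −2r + 6(1−r).
Setting these equal: 7r − 3 = −8r + 6, so r = 3/5.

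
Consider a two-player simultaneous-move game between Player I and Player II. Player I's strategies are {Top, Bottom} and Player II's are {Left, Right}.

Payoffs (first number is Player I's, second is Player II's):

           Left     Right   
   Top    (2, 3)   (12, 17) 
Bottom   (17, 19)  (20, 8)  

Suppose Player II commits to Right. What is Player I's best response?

Bottom

Against Right, Player I earns 12 from Top and 20 from Bottom.
So Bottom is the best response.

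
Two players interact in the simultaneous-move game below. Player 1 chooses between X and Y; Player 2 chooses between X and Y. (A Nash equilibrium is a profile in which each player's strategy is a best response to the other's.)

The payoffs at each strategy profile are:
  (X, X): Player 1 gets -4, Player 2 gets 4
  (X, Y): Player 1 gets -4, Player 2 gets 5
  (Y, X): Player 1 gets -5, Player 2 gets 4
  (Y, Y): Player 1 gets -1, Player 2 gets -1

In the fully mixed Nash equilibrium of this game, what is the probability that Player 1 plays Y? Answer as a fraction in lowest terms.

1/6

Let r be the probability that Player 1 plays X. In a completely mixed equilibrium, Player 2 must be indifferent between X and Y.
Player 2's expected payoff from X is 4r + 4(1−r); from Y it is 5r − (1−r).
Setting these equal: 4 = 6r − 1, so r = 5/6.
Therefore Player 1 plays Y with probability 1 − 5/6 = 1/6.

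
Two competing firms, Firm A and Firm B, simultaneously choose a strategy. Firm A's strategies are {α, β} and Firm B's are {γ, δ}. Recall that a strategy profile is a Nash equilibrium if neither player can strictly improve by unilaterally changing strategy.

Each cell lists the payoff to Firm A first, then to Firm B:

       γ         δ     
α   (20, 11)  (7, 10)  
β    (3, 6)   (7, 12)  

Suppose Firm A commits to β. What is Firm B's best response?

δ

Against β, Firm B earns 6 from γ and 12 from δ.
So δ is the best response.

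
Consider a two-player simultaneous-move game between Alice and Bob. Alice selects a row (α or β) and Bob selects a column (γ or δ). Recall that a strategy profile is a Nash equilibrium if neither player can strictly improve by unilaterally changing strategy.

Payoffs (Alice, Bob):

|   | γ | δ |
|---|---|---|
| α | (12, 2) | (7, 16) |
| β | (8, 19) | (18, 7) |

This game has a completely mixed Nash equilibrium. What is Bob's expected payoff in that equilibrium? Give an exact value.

145/13

First find x, the probability Alice plays α, from Bob's indifference between γ and δ: 2x + 19(1−x) = 16x + 7(1−x), giving x = 6/13.
Since Bob is indifferent in equilibrium, Bob's expected payoff equals the payoff from either column against (6/13, 7/13). Using γ: 2(6/13) + 19(7/13) = 145/13.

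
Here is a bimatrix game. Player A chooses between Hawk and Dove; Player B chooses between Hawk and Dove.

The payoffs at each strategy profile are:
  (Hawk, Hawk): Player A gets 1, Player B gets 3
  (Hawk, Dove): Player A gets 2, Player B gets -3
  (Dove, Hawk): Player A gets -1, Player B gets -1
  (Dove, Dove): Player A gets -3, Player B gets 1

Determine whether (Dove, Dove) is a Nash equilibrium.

At (Dove, Dove), Player A earns -3; switching to Hawk would give 2, so Player A would deviate.
Player B earns 1; switching to Hawk would give -1, so Player B has no profitable deviation.
Since at least one player can profitably deviate, this is not a Nash equilibrium.

No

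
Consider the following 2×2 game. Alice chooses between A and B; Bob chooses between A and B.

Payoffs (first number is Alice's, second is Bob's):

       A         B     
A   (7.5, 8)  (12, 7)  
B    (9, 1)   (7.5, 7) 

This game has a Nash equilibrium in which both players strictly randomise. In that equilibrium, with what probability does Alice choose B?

Let x be the probability that Alice plays A. In a completely mixed equilibrium, Bob must be indifferent between A and B.
Bob's expected payoff from A is 8x + (1−x); from B it is 7x + 7(1−x).
Setting these equal: 7x + 1 = 7, so x = 6/7.
Therefore Alice plays B with probability 1 − 6/7 = 1/7.

1/7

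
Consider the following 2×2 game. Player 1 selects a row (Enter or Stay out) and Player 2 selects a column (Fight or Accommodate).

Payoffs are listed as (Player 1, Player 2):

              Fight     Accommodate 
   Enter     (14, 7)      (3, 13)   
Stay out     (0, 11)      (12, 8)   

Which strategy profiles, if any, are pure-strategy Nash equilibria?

(Enter, Fight): Player 2 prefers Accommodate (13 > 7) — not an equilibrium.
(Enter, Accommodate): Player 1 prefers Stay out (12 > 3) — not an equilibrium.
(Stay out, Fight): Player 1 prefers Enter (14 > 0) — not an equilibrium.
(Stay out, Accommodate): Player 2 prefers Fight (11 > 8) — not an equilibrium.

none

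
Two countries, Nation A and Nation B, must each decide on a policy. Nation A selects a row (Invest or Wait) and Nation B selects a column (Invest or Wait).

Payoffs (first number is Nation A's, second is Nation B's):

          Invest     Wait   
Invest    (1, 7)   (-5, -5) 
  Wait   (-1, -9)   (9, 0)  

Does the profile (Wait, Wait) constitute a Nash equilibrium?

Yes

At (Wait, Wait), Nation A earns 9; switching to Invest would give -5, so Nation A has no profitable deviation.
Nation B earns 0; switching to Invest would give -9, so Nation B has no profitable deviation.
Neither player can gain by a unilateral deviation, so this profile is a Nash equilibrium.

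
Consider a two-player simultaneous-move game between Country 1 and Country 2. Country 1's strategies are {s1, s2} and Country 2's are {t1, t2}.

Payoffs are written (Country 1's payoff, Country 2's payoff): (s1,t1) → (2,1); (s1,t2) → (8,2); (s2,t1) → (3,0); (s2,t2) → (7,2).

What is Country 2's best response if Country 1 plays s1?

t2

Against s1, Country 2 earns 1 from t1 and 2 from t2.
So t2 is the best response.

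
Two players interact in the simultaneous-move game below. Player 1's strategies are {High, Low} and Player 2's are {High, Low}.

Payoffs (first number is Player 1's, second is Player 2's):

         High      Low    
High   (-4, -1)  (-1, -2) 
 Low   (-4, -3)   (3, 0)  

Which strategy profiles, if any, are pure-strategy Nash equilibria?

(High, High) and (Low, Low)

(High, High): Player 1 gets -4 ≥ -4 from Low, and Player 2 gets -1 ≥ -2 from Low — Nash equilibrium.
(High, Low): Player 1 prefers Low (3 > -1); Player 2 prefers High (-1 > -2) — not an equilibrium.
(Low, High): Player 2 prefers Low (0 > -3) — not an equilibrium.
(Low, Low): Player 1 gets 3 ≥ -1 from High, and Player 2 gets 0 ≥ -3 from High — Nash equilibrium.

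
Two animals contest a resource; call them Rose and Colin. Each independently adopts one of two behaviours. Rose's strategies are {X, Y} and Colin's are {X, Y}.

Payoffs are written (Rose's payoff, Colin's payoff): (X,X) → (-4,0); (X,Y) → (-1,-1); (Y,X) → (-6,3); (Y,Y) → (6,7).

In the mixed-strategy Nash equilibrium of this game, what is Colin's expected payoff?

3/5

First find p, the probability Rose plays X, from Colin's indifference between X and Y: 3(1−p) = −p + 7(1−p), giving p = 4/5.
Since Colin is indifferent in equilibrium, Colin's expected payoff equals the payoff from either column against (4/5, 1/5). Using X: 3(1/5) = 3/5.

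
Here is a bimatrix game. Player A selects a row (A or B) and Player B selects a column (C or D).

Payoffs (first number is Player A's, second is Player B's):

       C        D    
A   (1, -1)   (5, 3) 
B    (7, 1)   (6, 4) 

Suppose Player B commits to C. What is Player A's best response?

B

Against C, Player A earns 1 from A and 7 from B.
So B is the best response.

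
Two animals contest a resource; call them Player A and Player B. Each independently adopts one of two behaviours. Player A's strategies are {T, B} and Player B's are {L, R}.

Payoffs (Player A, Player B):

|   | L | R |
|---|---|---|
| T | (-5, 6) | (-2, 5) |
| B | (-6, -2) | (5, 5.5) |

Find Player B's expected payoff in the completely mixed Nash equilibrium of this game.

86/17

First find x, the probability Player A plays T, from Player B's indifference between L and R: 6x − 2(1−x) = 5x + 5.5(1−x), giving x = 15/17.
Since Player B is indifferent in equilibrium, Player B's expected payoff equals the payoff from either column against (15/17, 2/17). Using L: 6(15/17) − 2(2/17) = 86/17.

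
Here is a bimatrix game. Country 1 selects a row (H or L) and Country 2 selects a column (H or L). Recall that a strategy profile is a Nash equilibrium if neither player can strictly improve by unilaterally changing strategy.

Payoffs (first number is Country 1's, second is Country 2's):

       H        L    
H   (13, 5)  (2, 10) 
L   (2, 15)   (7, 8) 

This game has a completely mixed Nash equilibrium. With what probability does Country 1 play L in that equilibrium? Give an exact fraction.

Let r be the probability that Country 1 plays H. In a completely mixed equilibrium, Country 2 must be indifferent between H and L.
Country 2's expected payoff from H is 5r + 15(1−r); from L it is 10r + 8(1−r).
Setting these equal: −10r + 15 = 2r + 8, so r = 7/12.
Therefore Country 1 plays L with probability 1 − 7/12 = 5/12.

5/12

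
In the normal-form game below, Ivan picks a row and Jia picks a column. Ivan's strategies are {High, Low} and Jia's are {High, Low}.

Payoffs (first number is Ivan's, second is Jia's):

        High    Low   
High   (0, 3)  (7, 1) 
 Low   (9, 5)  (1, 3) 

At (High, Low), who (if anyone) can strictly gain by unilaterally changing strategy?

Ivan at (High, Low) earns 7; deviating to Low yields 1 — not better.
Jia earns 1; deviating to High yields 3 — a strict improvement.
Only Jia has a strictly profitable deviation.

Jia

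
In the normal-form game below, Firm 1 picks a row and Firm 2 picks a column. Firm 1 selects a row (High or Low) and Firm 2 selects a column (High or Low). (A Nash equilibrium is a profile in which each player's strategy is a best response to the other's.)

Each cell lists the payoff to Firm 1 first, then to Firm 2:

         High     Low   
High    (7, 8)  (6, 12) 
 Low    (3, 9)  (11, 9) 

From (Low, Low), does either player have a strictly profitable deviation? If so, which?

Neither

Firm 1 at (Low, Low) earns 11; deviating to High yields 6 — not better.
Firm 2 earns 9; deviating to High yields 9 — not better.
Neither player can strictly improve; the profile is a Nash equilibrium.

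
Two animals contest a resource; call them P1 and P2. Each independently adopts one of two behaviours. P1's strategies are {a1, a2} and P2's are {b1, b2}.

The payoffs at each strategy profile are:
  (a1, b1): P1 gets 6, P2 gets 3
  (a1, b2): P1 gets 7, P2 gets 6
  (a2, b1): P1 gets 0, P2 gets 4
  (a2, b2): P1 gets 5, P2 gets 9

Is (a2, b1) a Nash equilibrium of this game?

No

At (a2, b1), P1 earns 0; switching to a1 would give 6, so P1 would deviate.
P2 earns 4; switching to b2 would give 9, so P2 would deviate.
Since at least one player can profitably deviate, this is not a Nash equilibrium.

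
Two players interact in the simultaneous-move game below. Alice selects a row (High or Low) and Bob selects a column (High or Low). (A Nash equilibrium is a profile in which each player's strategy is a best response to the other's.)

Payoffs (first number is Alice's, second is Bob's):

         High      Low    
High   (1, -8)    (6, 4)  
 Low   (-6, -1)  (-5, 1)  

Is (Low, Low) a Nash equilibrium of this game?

No

At (Low, Low), Alice earns -5; switching to High would give 6, so Alice would deviate.
Bob earns 1; switching to High would give -1, so Bob has no profitable deviation.
Since at least one player can profitably deviate, this is not a Nash equilibrium.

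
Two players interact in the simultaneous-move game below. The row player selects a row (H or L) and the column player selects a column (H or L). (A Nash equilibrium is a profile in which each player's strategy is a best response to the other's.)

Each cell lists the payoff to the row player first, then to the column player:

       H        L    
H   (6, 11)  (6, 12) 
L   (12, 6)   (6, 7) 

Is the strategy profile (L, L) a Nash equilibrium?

Yes

At (L, L), the row player earns 6; switching to H would give 6, so the row player has no profitable deviation.
The column player earns 7; switching to H would give 6, so the column player has no profitable deviation.
Neither player can gain by a unilateral deviation, so this profile is a Nash equilibrium.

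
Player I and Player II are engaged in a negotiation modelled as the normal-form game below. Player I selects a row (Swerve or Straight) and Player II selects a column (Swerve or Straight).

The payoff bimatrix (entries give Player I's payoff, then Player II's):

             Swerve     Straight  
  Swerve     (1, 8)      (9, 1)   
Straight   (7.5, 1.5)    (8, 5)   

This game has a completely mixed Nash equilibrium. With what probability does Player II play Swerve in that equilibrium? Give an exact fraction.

2/15

Let q be the probability that Player II plays Swerve. In a completely mixed equilibrium, Player I must be indifferent between Swerve and Straight.
Player I's expected payoff from Swerve is q + 9(1−q); from Straight it is 7.5q + 8(1−q).
Setting these equal: −8q + 9 = −0.5q + 8, so q = 2/15.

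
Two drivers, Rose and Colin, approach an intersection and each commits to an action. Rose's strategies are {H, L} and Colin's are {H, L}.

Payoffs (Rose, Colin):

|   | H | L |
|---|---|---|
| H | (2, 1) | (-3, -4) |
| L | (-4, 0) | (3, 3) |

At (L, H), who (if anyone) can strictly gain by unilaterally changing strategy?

Rose at (L, H) earns -4; deviating to H yields 2 — a strict improvement.
Colin earns 0; deviating to L yields 3 — a strict improvement.
Both Rose and Colin have strictly profitable deviations.

Both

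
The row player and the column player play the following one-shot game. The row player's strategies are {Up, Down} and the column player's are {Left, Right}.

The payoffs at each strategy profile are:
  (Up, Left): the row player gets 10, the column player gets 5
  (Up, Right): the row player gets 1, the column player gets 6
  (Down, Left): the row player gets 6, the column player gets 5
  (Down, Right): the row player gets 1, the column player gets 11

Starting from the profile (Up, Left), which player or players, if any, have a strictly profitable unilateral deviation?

The column player

The row player at (Up, Left) earns 10; deviating to Down yields 6 — not better.
The column player earns 5; deviating to Right yields 6 — a strict improvement.
Only the column player has a strictly profitable deviation.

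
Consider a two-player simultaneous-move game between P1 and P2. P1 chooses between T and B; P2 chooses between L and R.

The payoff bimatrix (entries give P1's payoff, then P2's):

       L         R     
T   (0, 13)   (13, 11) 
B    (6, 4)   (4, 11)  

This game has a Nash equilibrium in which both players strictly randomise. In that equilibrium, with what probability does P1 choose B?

Let p be the probability that P1 plays T. In a completely mixed equilibrium, P2 must be indifferent between L and R.
P2's expected payoff from L is 13p + 4(1−p); from R it is 11p + 11(1−p).
Setting these equal: 9p + 4 = 11, so p = 7/9.
Therefore P1 plays B with probability 1 − 7/9 = 2/9.

2/9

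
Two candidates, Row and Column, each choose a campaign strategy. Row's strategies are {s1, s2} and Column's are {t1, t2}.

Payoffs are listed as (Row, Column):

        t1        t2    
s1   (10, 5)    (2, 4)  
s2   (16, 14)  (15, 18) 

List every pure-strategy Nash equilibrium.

(s1, t1): Row prefers s2 (16 > 10) — not an equilibrium.
(s1, t2): Row prefers s2 (15 > 2); Column prefers t1 (5 > 4) — not an equilibrium.
(s2, t1): Column prefers t2 (18 > 14) — not an equilibrium.
(s2, t2): Row gets 15 ≥ 2 from s1, and Column gets 18 ≥ 14 from t1 — Nash equilibrium.

(s2, t2)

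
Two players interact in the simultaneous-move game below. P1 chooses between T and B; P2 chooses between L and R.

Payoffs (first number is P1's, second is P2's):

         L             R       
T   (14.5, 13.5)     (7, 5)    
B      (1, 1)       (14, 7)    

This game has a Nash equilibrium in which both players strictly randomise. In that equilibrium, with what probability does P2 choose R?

Let q be the probability that P2 plays L. In a completely mixed equilibrium, P1 must be indifferent between T and B.
P1's expected payoff from T is 14.5q + 7(1−q); from B it is q + 14(1−q).
Setting these equal: 7.5q + 7 = −13q + 14, so q = 14/41.
Therefore P2 plays R with probability 1 − 14/41 = 27/41.

27/41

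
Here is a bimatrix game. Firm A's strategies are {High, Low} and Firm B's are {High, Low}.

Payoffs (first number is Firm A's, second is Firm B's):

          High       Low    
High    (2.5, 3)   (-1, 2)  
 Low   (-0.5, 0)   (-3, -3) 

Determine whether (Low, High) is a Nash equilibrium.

No

At (Low, High), Firm A earns -0.5; switching to High would give 2.5, so Firm A would deviate.
Firm B earns 0; switching to Low would give -3, so Firm B has no profitable deviation.
Since at least one player can profitably deviate, this is not a Nash equilibrium.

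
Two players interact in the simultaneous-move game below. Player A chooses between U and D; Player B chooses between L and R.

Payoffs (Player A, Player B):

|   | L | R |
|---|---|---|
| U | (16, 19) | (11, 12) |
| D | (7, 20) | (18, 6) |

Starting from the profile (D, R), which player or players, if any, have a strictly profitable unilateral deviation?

Player A at (D, R) earns 18; deviating to U yields 11 — not better.
Player B earns 6; deviating to L yields 20 — a strict improvement.
Only Player B has a strictly profitable deviation.

Player B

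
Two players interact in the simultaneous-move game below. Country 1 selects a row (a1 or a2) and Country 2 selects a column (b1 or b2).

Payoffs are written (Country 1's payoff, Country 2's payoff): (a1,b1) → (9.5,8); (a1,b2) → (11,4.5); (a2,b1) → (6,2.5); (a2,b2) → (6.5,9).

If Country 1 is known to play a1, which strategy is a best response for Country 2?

Against a1, Country 2 earns 8 from b1 and 4.5 from b2.
So b1 is the best response.

b1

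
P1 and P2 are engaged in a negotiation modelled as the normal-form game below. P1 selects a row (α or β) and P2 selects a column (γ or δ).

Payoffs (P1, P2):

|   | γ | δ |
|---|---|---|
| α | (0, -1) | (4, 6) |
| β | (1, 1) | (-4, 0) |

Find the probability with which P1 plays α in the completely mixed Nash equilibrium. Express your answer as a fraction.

Let r be the probability that P1 plays α. In a completely mixed equilibrium, P2 must be indifferent between γ and δ.
P2's expected payoff from γ is −r + (1−r); from δ it is 6r.
Setting these equal: −2r + 1 = 6r, so r = 1/8.

1/8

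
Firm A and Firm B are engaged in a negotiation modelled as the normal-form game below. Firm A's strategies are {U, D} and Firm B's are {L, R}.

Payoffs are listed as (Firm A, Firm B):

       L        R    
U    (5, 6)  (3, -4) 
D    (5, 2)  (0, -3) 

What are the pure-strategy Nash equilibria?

(U, L) and (D, L)

(U, L): Firm A gets 5 ≥ 5 from D, and Firm B gets 6 ≥ -4 from R — Nash equilibrium.
(U, R): Firm B prefers L (6 > -4) — not an equilibrium.
(D, L): Firm A gets 5 ≥ 5 from U, and Firm B gets 2 ≥ -3 from R — Nash equilibrium.
(D, R): Firm A prefers U (3 > 0); Firm B prefers L (2 > -3) — not an equilibrium.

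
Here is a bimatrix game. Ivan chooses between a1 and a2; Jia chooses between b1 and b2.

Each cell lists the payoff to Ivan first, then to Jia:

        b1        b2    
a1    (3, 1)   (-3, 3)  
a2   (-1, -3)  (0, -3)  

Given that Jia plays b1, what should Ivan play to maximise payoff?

a1

Against b1, Ivan earns 3 from a1 and -1 from a2.
So a1 is the best response.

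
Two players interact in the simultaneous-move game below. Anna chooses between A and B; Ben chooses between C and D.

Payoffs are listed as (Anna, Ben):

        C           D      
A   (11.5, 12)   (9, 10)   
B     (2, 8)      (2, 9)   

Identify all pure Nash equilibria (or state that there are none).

(A, C)

(A, C): Anna gets 11.5 ≥ 2 from B, and Ben gets 12 ≥ 10 from D — Nash equilibrium.
(A, D): Ben prefers C (12 > 10) — not an equilibrium.
(B, C): Anna prefers A (11.5 > 2); Ben prefers D (9 > 8) — not an equilibrium.
(B, D): Anna prefers A (9 > 2) — not an equilibrium.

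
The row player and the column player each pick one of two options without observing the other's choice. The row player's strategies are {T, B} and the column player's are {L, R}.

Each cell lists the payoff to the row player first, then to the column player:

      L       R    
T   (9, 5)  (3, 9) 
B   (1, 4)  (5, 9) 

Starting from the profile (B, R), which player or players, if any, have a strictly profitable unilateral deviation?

The row player at (B, R) earns 5; deviating to T yields 3 — not better.
The column player earns 9; deviating to L yields 4 — not better.
Neither player can strictly improve; the profile is a Nash equilibrium.

Neither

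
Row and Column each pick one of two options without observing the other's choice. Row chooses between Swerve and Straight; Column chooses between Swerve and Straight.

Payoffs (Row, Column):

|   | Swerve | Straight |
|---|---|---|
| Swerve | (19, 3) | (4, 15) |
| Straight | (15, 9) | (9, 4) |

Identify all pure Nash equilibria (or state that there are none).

(Swerve, Swerve): Column prefers Straight (15 > 3) — not an equilibrium.
(Swerve, Straight): Row prefers Straight (9 > 4) — not an equilibrium.
(Straight, Swerve): Row prefers Swerve (19 > 15) — not an equilibrium.
(Straight, Straight): Column prefers Swerve (9 > 4) — not an equilibrium.

none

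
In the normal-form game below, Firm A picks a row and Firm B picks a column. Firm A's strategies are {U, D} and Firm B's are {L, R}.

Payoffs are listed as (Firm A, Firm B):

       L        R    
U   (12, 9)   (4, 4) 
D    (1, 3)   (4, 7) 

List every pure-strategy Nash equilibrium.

(U, L) and (D, R)

(U, L): Firm A gets 12 ≥ 1 from D, and Firm B gets 9 ≥ 4 from R — Nash equilibrium.
(U, R): Firm B prefers L (9 > 4) — not an equilibrium.
(D, L): Firm A prefers U (12 > 1); Firm B prefers R (7 > 3) — not an equilibrium.
(D, R): Firm A gets 4 ≥ 4 from U, and Firm B gets 7 ≥ 3 from L — Nash equilibrium.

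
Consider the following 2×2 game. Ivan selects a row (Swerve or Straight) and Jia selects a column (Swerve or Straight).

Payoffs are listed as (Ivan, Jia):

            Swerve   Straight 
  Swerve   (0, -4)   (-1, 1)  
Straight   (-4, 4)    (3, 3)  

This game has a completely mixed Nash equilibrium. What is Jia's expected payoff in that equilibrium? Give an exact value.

8/3

First find x, the probability Ivan plays Swerve, from Jia's indifference between Swerve and Straight: −4x + 4(1−x) = x + 3(1−x), giving x = 1/6.
Since Jia is indifferent in equilibrium, Jia's expected payoff equals the payoff from either column against (1/6, 5/6). Using Swerve: −4(1/6) + 4(5/6) = 8/3.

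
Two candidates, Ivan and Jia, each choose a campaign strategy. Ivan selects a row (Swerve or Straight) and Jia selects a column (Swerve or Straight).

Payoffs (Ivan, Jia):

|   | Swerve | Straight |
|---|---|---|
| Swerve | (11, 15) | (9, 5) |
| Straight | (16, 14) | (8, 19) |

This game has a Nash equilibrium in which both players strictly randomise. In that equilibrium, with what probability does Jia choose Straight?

Let q be the probability that Jia plays Swerve. In a completely mixed equilibrium, Ivan must be indifferent between Swerve and Straight.
Ivan's expected payoff from Swerve is 11q + 9(1−q); from Straight it is 16q + 8(1−q).
Setting these equal: 2q + 9 = 8q + 8, so q = 1/6.
Therefore Jia plays Straight with probability 1 − 1/6 = 5/6.

5/6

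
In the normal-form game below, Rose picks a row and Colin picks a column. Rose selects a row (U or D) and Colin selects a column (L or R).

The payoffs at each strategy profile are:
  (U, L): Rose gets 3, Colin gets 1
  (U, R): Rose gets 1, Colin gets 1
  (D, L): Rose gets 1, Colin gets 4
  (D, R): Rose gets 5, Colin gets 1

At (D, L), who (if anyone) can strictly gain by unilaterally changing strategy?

Rose

Rose at (D, L) earns 1; deviating to U yields 3 — a strict improvement.
Colin earns 4; deviating to R yields 1 — not better.
Only Rose has a strictly profitable deviation.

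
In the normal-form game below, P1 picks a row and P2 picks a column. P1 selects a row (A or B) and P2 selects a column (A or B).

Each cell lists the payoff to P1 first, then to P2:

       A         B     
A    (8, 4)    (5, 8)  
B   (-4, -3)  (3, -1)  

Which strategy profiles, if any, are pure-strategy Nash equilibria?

(A, B)

(A, A): P2 prefers B (8 > 4) — not an equilibrium.
(A, B): P1 gets 5 ≥ 3 from B, and P2 gets 8 ≥ 4 from A — Nash equilibrium.
(B, A): P1 prefers A (8 > -4); P2 prefers B (-1 > -3) — not an equilibrium.
(B, B): P1 prefers A (5 > 3) — not an equilibrium.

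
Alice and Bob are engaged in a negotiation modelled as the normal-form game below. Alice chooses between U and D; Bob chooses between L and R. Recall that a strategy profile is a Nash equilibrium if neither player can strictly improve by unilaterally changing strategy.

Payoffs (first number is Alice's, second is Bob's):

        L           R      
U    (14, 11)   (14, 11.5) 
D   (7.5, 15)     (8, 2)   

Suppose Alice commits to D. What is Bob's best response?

L

Against D, Bob earns 15 from L and 2 from R.
So L is the best response.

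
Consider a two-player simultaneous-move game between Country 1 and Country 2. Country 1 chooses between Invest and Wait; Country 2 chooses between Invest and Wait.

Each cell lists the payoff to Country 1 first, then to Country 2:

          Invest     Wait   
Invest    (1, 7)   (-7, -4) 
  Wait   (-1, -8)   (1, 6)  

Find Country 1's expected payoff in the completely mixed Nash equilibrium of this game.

-3/5

First find y, the probability Country 2 plays Invest, from Country 1's indifference between Invest and Wait: y − 7(1−y) = −y + (1−y), giving y = 4/5.
Since Country 1 is indifferent in equilibrium, Country 1's expected payoff equals the payoff from either row against (4/5, 1/5). Using Invest: (4/5) − 7(1/5) = -3/5.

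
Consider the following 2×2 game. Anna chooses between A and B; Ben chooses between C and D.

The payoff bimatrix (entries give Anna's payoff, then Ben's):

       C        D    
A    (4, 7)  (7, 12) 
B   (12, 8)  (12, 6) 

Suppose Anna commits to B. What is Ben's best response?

C

Against B, Ben earns 8 from C and 6 from D.
So C is the best response.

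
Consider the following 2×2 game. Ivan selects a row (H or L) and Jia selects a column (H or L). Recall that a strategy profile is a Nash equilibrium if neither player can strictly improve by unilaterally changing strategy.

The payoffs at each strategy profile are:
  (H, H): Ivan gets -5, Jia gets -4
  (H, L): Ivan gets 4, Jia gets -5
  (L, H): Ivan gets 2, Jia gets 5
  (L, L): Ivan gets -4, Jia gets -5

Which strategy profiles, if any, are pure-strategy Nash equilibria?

(L, H)

(H, H): Ivan prefers L (2 > -5) — not an equilibrium.
(H, L): Jia prefers H (-4 > -5) — not an equilibrium.
(L, H): Ivan gets 2 ≥ -5 from H, and Jia gets 5 ≥ -5 from L — Nash equilibrium.
(L, L): Ivan prefers H (4 > -4); Jia prefers H (5 > -5) — not an equilibrium.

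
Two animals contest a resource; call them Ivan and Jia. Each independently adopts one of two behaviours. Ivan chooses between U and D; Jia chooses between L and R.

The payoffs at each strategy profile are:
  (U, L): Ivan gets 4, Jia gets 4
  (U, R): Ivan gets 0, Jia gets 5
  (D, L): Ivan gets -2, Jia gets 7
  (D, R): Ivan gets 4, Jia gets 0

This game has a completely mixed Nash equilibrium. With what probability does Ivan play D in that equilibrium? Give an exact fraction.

1/8

Let r be the probability that Ivan plays U. In a completely mixed equilibrium, Jia must be indifferent between L and R.
Jia's expected payoff from L is 4r + 7(1−r); from R it is 5r.
Setting these equal: −3r + 7 = 5r, so r = 7/8.
Therefore Ivan plays D with probability 1 − 7/8 = 1/8.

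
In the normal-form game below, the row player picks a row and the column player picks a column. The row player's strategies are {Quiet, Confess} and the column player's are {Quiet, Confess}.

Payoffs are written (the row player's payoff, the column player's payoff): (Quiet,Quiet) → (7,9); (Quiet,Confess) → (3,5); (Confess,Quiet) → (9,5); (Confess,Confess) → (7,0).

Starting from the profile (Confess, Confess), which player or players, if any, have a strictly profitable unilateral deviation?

The column player

The row player at (Confess, Confess) earns 7; deviating to Quiet yields 3 — not better.
The column player earns 0; deviating to Quiet yields 5 — a strict improvement.
Only the column player has a strictly profitable deviation.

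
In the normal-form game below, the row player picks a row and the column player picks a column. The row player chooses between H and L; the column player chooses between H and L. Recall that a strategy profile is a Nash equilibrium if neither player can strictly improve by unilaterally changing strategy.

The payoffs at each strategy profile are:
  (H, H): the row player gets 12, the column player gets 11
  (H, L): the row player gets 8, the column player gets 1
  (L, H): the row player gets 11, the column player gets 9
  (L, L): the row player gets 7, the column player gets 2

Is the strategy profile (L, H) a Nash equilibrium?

At (L, H), the row player earns 11; switching to H would give 12, so the row player would deviate.
The column player earns 9; switching to L would give 2, so the column player has no profitable deviation.
Since at least one player can profitably deviate, this is not a Nash equilibrium.

No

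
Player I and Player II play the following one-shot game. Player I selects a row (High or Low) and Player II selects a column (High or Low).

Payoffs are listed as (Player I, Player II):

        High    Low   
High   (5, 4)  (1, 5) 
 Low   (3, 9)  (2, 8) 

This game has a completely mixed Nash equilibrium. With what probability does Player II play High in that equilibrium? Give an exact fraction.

1/3

Let q be the probability that Player II plays High. In a completely mixed equilibrium, Player I must be indifferent between High and Low.
Player I's expected payoff from High is 5q + (1−q); from Low it is 3q + 2(1−q).
Setting these equal: 4q + 1 = q + 2, so q = 1/3.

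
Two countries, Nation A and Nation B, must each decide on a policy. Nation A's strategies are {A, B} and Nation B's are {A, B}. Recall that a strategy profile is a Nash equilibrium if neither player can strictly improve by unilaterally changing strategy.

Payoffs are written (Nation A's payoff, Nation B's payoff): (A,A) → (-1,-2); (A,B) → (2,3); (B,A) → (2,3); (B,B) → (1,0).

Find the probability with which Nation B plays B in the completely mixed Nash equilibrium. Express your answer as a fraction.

3/4

Let q be the probability that Nation B plays A. In a completely mixed equilibrium, Nation A must be indifferent between A and B.
Nation A's expected payoff from A is −q + 2(1−q); from B it is 2q + (1−q).
Setting these equal: −3q + 2 = q + 1, so q = 1/4.
Therefore Nation B plays B with probability 1 − 1/4 = 3/4.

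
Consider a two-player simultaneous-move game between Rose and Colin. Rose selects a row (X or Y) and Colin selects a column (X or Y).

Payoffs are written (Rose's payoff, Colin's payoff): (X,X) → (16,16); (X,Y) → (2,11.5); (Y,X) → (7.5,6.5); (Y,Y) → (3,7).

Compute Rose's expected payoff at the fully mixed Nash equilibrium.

66/19

First find y, the probability Colin plays X, from Rose's indifference between X and Y: 16y + 2(1−y) = 7.5y + 3(1−y), giving y = 2/19.
Since Rose is indifferent in equilibrium, Rose's expected payoff equals the payoff from either row against (2/19, 17/19). Using X: 16(2/19) + 2(17/19) = 66/19.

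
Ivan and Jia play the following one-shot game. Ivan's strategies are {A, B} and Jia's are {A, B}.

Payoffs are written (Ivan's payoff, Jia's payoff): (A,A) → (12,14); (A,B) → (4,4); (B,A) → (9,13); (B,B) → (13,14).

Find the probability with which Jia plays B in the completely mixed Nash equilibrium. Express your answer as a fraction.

1/4

Let y be the probability that Jia plays A. In a completely mixed equilibrium, Ivan must be indifferent between A and B.
Ivan's expected payoff from A is 12y + 4(1−y); from B it is 9y + 13(1−y).
Setting these equal: 8y + 4 = −4y + 13, so y = 3/4.
Therefore Jia plays B with probability 1 − 3/4 = 1/4.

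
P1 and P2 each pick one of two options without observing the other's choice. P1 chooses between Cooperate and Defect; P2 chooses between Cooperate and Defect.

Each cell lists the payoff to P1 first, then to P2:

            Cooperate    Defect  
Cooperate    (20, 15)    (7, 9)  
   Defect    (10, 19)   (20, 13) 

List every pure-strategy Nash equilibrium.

(Cooperate, Cooperate)

(Cooperate, Cooperate): P1 gets 20 ≥ 10 from Defect, and P2 gets 15 ≥ 9 from Defect — Nash equilibrium.
(Cooperate, Defect): P1 prefers Defect (20 > 7); P2 prefers Cooperate (15 > 9) — not an equilibrium.
(Defect, Cooperate): P1 prefers Cooperate (20 > 10) — not an equilibrium.
(Defect, Defect): P2 prefers Cooperate (19 > 13) — not an equilibrium.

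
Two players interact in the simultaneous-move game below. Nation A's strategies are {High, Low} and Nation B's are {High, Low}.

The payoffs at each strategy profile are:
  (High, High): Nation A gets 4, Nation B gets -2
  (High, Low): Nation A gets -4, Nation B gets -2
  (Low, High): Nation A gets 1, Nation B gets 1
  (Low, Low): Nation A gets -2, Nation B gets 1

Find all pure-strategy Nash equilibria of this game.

(High, High) and (Low, Low)

(High, High): Nation A gets 4 ≥ 1 from Low, and Nation B gets -2 ≥ -2 from Low — Nash equilibrium.
(High, Low): Nation A prefers Low (-2 > -4) — not an equilibrium.
(Low, High): Nation A prefers High (4 > 1) — not an equilibrium.
(Low, Low): Nation A gets -2 ≥ -4 from High, and Nation B gets 1 ≥ 1 from High — Nash equilibrium.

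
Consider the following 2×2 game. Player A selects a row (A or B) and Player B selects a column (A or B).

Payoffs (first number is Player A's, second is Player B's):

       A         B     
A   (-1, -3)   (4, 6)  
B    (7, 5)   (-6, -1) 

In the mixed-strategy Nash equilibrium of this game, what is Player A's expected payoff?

11/9

First find y, the probability Player B plays A, from Player A's indifference between A and B: −y + 4(1−y) = 7y − 6(1−y), giving y = 5/9.
Since Player A is indifferent in equilibrium, Player A's expected payoff equals the payoff from either row against (5/9, 4/9). Using A: −(5/9) + 4(4/9) = 11/9.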